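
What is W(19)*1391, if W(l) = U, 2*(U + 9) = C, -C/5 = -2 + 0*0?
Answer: -5564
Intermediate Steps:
C = 10 (C = -5*(-2 + 0*0) = -5*(-2 + 0) = -5*(-2) = 10)
U = -4 (U = -9 + (1/2)*10 = -9 + 5 = -4)
W(l) = -4
W(19)*1391 = -4*1391 = -5564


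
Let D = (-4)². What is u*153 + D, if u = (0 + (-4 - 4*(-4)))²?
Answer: 22048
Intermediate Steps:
u = 144 (u = (0 + (-4 + 16))² = (0 + 12)² = 12² = 144)
D = 16
u*153 + D = 144*153 + 16 = 22032 + 16 = 22048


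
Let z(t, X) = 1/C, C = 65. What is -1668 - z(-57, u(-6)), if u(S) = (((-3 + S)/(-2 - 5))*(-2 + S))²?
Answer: -108421/65 ≈ -1668.0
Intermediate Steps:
u(S) = (-2 + S)²*(3/7 - S/7)² (u(S) = (((-3 + S)/(-7))*(-2 + S))² = (((-3 + S)*(-⅐))*(-2 + S))² = ((3/7 - S/7)*(-2 + S))² = ((-2 + S)*(3/7 - S/7))² = (-2 + S)²*(3/7 - S/7)²)
z(t, X) = 1/65
-1668 - z(-57, u(-6)) = -1668 - 1*1/65 = -1668 - 1/65 = -108421/65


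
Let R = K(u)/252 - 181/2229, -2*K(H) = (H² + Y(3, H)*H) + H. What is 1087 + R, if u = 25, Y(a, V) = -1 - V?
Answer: 2422742/2229 ≈ 1086.9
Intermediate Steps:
K(H) = -H/2 - H²/2 - H*(-1 - H)/2 (K(H) = -((H² + (-1 - H)*H) + H)/2 = -((H² + H*(-1 - H)) + H)/2 = -(H + H² + H*(-1 - H))/2 = -H/2 - H²/2 - H*(-1 - H)/2)
R = -181/2229 (R = 0/252 - 181/2229 = 0*(1/252) - 181*1/2229 = 0 - 181/2229 = -181/2229 ≈ -0.081202)
1087 + R = 1087 - 181/2229 = 2422742/2229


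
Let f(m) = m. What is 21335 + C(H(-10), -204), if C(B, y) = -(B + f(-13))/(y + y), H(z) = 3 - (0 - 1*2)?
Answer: 1088084/51 ≈ 21335.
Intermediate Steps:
H(z) = 5 (H(z) = 3 - (0 - 2) = 3 - 1*(-2) = 3 + 2 = 5)
C(B, y) = -(-13 + B)/(2*y) (C(B, y) = -(B - 13)/(y + y) = -(-13 + B)/(2*y))
21335 + C(H(-10), -204) = 21335 + (½)*(13 - 1*5)/(-204) = 21335 + (½)*(-1/204)*(13 - 5) = 21335 + (½)*(-1/204)*8 = 21335 - 1/51 = 1088084/51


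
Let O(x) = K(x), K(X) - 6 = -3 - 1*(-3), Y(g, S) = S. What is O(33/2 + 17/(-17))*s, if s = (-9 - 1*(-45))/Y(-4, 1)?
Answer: 216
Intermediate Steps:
K(X) = 6 (K(X) = 6 + (-3 - 1*(-3)) = 6 + (-3 + 3) = 6 + 0 = 6)
O(x) = 6
s = 36 (s = (-9 - 1*(-45))/1 = (-9 + 45)*1 = 36*1 = 36)
O(33/2 + 17/(-17))*s = 6*36 = 216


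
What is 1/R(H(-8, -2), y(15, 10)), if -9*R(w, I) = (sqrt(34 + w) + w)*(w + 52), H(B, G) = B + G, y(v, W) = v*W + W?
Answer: 15/532 + 3*sqrt(6)/532 ≈ 0.042008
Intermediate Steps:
y(v, W) = W + W*v (y(v, W) = W*v + W = W + W*v)
R(w, I) = -(52 + w)*(w + sqrt(34 + w))/9 (R(w, I) = -(sqrt(34 + w) + w)*(w + 52)/9 = -(w + sqrt(34 + w))*(52 + w)/9 = -(52 + w)*(w + sqrt(34 + w))/9)
1/R(H(-8, -2), y(15, 10)) = 1/(-52*(-8 - 2)/9 - 52*sqrt(34 + (-8 - 2))/9 - (-8 - 2)**2/9 - (-8 - 2)*sqrt(34 + (-8 - 2))/9) = 1/(-52/9*(-10) - 52*sqrt(34 - 10)/9 - 1/9*(-10)**2 - 1/9*(-10)*sqrt(34 - 10)) = 1/(520/9 - 104*sqrt(6)/9 - 1/9*100 - 1/9*(-10)*sqrt(24)) = 1/(520/9 - 104*sqrt(6)/9 - 100/9 - 1/9*(-10)*2*sqrt(6)) = 1/(520/9 - 104*sqrt(6)/9 - 100/9 + 20*sqrt(6)/9) = 1/(140/3 - 28*sqrt(6)/3)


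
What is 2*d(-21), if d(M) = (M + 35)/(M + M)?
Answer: -⅔ ≈ -0.66667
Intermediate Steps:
d(M) = (35 + M)/(2*M) (d(M) = (35 + M)/((2*M)) = (35 + M)*(1/(2*M)) = (35 + M)/(2*M))
2*d(-21) = 2*((½)*(35 - 21)/(-21)) = 2*((½)*(-1/21)*14) = 2*(-⅓) = -⅔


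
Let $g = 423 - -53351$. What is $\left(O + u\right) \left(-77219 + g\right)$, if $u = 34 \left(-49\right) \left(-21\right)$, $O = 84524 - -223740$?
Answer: $-8047496250$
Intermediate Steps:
$O = 308264$ ($O = 84524 + 223740 = 308264$)
$g = 53774$ ($g = 423 + 53351 = 53774$)
$u = 34986$ ($u = \left(-1666\right) \left(-21\right) = 34986$)
$\left(O + u\right) \left(-77219 + g\right) = \left(308264 + 34986\right) \left(-77219 + 53774\right) = 343250 \left(-23445\right) = -8047496250$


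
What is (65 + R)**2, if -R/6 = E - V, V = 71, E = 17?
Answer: 151321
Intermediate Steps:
R = 324 (R = -6*(17 - 1*71) = -6*(17 - 71) = -6*(-54) = 324)
(65 + R)**2 = (65 + 324)**2 = 389**2 = 151321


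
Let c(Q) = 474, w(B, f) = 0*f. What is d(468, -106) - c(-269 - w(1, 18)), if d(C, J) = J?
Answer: -580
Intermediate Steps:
w(B, f) = 0
d(468, -106) - c(-269 - w(1, 18)) = -106 - 1*474 = -106 - 474 = -580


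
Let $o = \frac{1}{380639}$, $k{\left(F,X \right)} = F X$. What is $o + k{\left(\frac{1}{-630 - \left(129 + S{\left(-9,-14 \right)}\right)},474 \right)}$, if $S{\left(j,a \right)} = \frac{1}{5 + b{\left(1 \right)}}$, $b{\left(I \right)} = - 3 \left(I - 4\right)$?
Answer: $- \frac{2525909777}{4045050653} \approx -0.62444$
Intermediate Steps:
$b{\left(I \right)} = 12 - 3 I$ ($b{\left(I \right)} = - 3 \left(-4 + I\right) = 12 - 3 I$)
$S{\left(j,a \right)} = \frac{1}{14}$ ($S{\left(j,a \right)} = \frac{1}{5 + \left(12 - 3\right)} = \frac{1}{5 + 9} = \frac{1}{14}$)
$o = \frac{1}{380639} \approx 2.6272 \cdot 10^{-6}$
$o + k{\left(\frac{1}{-630 - \left(129 + S{\left(-9,-14 \right)}\right)},474 \right)} = \frac{1}{380639} + \frac{1}{-630 - \frac{1807}{14}} \cdot 474 = \frac{1}{380639} + \frac{1}{- \frac{10627}{14}} \cdot 474 = \frac{1}{380639} - \frac{6636}{10627} = - \frac{2525909777}{4045050653}$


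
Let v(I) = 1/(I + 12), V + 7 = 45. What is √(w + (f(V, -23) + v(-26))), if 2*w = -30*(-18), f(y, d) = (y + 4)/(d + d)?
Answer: 29*√33166/322 ≈ 16.402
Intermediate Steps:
V = 38 (V = -7 + 45 = 38)
f(y, d) = (4 + y)/(2*d) (f(y, d) = (4 + y)/((2*d)) = (4 + y)*(1/(2*d)) = (4 + y)/(2*d))
v(I) = 1/(12 + I)
w = 270 (w = (-30*(-18))/2 = (½)*540 = 270)
√(w + (f(V, -23) + v(-26))) = √(270 + ((½)*(4 + 38)/(-23) + 1/(12 - 26))) = √(270 + ((½)*(-1/23)*42 + 1/(-14))) = √(270 + (-21/23 - 1/14)) = √(270 - 317/322) = √(86623/322) = 29*√33166/322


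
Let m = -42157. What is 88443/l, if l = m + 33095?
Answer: -88443/9062 ≈ -9.7598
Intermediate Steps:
l = -9062 (l = -42157 + 33095 = -9062)
88443/l = 88443/(-9062) = 88443*(-1/9062) = -88443/9062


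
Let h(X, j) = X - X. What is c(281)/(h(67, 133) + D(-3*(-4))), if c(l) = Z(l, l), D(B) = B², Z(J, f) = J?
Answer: 281/144 ≈ 1.9514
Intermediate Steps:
h(X, j) = 0
c(l) = l
c(281)/(h(67, 133) + D(-3*(-4))) = 281/(0 + (-3*(-4))²) = 281/(0 + 12²) = 281/(0 + 144) = 281/144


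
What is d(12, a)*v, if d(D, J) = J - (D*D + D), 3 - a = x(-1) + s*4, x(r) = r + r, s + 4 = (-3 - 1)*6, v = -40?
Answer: 1560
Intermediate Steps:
s = -28 (s = -4 + (-3 - 1)*6 = -4 - 4*6 = -4 - 24 = -28)
x(r) = 2*r
a = 117 (a = 3 - (2*(-1) - 28*4) = 3 - (-2 - 112) = 3 - 1*(-114) = 3 + 114 = 117)
d(D, J) = J - D - D**2 (d(D, J) = J - (D**2 + D) = J - (D + D**2) = J + (-D - D**2) = J - D - D**2)
d(12, a)*v = (117 - 1*12 - 1*12**2)*(-40) = (117 - 12 - 1*144)*(-40) = (117 - 12 - 144)*(-40) = -39*(-40) = 1560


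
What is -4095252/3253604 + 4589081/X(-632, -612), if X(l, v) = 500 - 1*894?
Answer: -3733166456803/320479994 ≈ -11649.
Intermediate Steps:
X(l, v) = -394 (X(l, v) = 500 - 894 = -394)
-4095252/3253604 + 4589081/X(-632, -612) = -4095252/3253604 + 4589081/(-394) = -4095252*1/3253604 + 4589081*(-1/394) = -1023813/813401 - 4589081/394 = -3733166456803/320479994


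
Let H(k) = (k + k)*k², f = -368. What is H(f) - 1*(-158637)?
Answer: -99513427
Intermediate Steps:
H(k) = 2*k³ (H(k) = (2*k)*k² = 2*k³)
H(f) - 1*(-158637) = 2*(-368)³ - 1*(-158637) = 2*(-49836032) + 158637 = -99672064 + 158637 = -99513427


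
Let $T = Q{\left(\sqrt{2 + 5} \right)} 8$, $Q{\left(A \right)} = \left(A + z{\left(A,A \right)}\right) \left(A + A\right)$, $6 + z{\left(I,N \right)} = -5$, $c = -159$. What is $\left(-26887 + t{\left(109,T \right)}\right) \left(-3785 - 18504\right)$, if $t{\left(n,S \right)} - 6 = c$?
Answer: $602694560$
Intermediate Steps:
$z{\left(I,N \right)} = -11$ ($z{\left(I,N \right)} = -6 - 5 = -11$)
$Q{\left(A \right)} = 2 A \left(-11 + A\right)$ ($Q{\left(A \right)} = \left(A - 11\right) \left(A + A\right) = \left(-11 + A\right) 2 A = 2 A \left(-11 + A\right)$)
$T = 16 \sqrt{7} \left(-11 + \sqrt{7}\right)$ ($T = 2 \sqrt{2 + 5} \left(-11 + \sqrt{2 + 5}\right) 8 = 2 \sqrt{7} \left(-11 + \sqrt{7}\right) 8 = 16 \sqrt{7} \left(-11 + \sqrt{7}\right) \approx -353.65$)
$t{\left(n,S \right)} = -153$ ($t{\left(n,S \right)} = 6 - 159 = -153$)
$\left(-26887 + t{\left(109,T \right)}\right) \left(-3785 - 18504\right) = \left(-26887 - 153\right) \left(-3785 - 18504\right) = \left(-27040\right) \left(-22289\right) = 602694560$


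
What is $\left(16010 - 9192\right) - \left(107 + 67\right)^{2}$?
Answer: $-23458$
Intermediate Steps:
$\left(16010 - 9192\right) - \left(107 + 67\right)^{2} = 6818 - 174^{2} = 6818 - 30276 = -23458$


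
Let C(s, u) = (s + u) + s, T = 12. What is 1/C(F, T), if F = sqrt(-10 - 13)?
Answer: 3/59 - I*sqrt(23)/118 ≈ 0.050847 - 0.040643*I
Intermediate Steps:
F = I*sqrt(23) (F = sqrt(-23) = I*sqrt(23) ≈ 4.7958*I)
C(s, u) = u + 2*s
1/C(F, T) = 1/(12 + 2*(I*sqrt(23))) = 1/(12 + 2*I*sqrt(23))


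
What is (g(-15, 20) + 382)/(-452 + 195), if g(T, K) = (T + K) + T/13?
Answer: -5016/3341 ≈ -1.5013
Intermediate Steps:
g(T, K) = K + 14*T/13 (g(T, K) = (K + T) + T*(1/13) = (K + T) + T/13 = K + 14*T/13)
(g(-15, 20) + 382)/(-452 + 195) = ((20 + (14/13)*(-15)) + 382)/(-452 + 195) = ((20 - 210/13) + 382)/(-257) = (50/13 + 382)*(-1/257) = (5016/13)*(-1/257) = -5016/3341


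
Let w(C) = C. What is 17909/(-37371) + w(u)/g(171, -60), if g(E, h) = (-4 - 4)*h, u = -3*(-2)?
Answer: -1395349/2989680 ≈ -0.46672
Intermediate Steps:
u = 6
g(E, h) = -8*h
17909/(-37371) + w(u)/g(171, -60) = 17909/(-37371) + 6/((-8*(-60))) = 17909*(-1/37371) + 6/480 = -17909/37371 + 6*(1/480) = -17909/37371 + 1/80 = -1395349/2989680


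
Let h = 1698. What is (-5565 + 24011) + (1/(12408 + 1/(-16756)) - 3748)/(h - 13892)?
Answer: 23382867584289414/1267617801359 ≈ 18446.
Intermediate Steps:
(-5565 + 24011) + (1/(12408 + 1/(-16756)) - 3748)/(h - 13892) = (-5565 + 24011) + (1/(12408 + 1/(-16756)) - 3748)/(1698 - 13892) = 18446 + (1/(12408 - 1/16756) - 3748)/(-12194) = 18446 + (1/(207908447/16756) - 3748)*(-1/12194) = 18446 + (16756/207908447 - 3748)*(-1/12194) = 18446 - 779240842600/207908447*(-1/12194) = 18446 + 389620421300/1267617801359 = 23382867584289414/1267617801359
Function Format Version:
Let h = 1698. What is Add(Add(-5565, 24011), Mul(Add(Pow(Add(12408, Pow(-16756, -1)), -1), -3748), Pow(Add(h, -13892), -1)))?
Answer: Rational(23382867584289414, 1267617801359) ≈ 18446.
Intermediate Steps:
Add(Add(-5565, 24011), Mul(Add(Pow(Add(12408, Pow(-16756, -1)), -1), -3748), Pow(Add(h, -13892), -1))) = Add(Add(-5565, 24011), Mul(Add(Pow(Add(12408, Pow(-16756, -1)), -1), -3748), Pow(Add(1698, -13892), -1))) = Add(18446, Mul(Add(Pow(Add(12408, Rational(-1, 16756)), -1), -3748), Pow(-12194, -1))) = Add(18446, Mul(Add(Pow(Rational(207908447, 16756), -1), -3748), Rational(-1, 12194))) = Add(18446, Mul(Add(Rational(16756, 207908447), -3748), Rational(-1, 12194))) = Add(18446, Mul(Rational(-779240842600, 207908447), Rational(-1, 12194))) = Add(18446, Rational(389620421300, 1267617801359)) = Rational(23382867584289414, 1267617801359)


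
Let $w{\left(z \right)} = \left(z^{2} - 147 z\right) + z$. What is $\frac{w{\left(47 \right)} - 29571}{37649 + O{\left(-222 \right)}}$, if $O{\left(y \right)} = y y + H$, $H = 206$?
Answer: $- \frac{34224}{87139} \approx -0.39275$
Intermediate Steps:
$w{\left(z \right)} = z^{2} - 146 z$
$O{\left(y \right)} = 206 + y^{2}$ ($O{\left(y \right)} = y y + 206 = y^{2} + 206 = 206 + y^{2}$)
$\frac{w{\left(47 \right)} - 29571}{37649 + O{\left(-222 \right)}} = \frac{47 \left(-146 + 47\right) - 29571}{37649 + \left(206 + \left(-222\right)^{2}\right)} = \frac{47 \left(-99\right) - 29571}{37649 + \left(206 + 49284\right)} = \frac{-4653 - 29571}{37649 + 49490} = - \frac{34224}{87139}$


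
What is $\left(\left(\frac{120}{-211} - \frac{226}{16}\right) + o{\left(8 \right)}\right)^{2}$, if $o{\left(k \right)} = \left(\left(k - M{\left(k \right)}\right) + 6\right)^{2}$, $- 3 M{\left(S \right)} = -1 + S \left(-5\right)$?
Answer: $\frac{49079528521}{230796864} \approx 212.65$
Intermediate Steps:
$M{\left(S \right)} = \frac{1}{3} + \frac{5 S}{3}$ ($M{\left(S \right)} = - \frac{-1 + S \left(-5\right)}{3} = - \frac{-1 - 5 S}{3} = \frac{1}{3} + \frac{5 S}{3}$)
$o{\left(k \right)} = \left(\frac{17}{3} - \frac{2 k}{3}\right)^{2}$ ($o{\left(k \right)} = \left(\left(k - \left(\frac{1}{3} + \frac{5 k}{3}\right)\right) + 6\right)^{2} = \left(\left(- \frac{1}{3} - \frac{2 k}{3}\right) + 6\right)^{2} = \left(\frac{17}{3} - \frac{2 k}{3}\right)^{2}$)
$\left(\left(\frac{120}{-211} - \frac{226}{16}\right) + o{\left(8 \right)}\right)^{2} = \left(\left(\frac{120}{-211} - \frac{226}{16}\right) + \frac{\left(-17 + 2 \cdot 8\right)^{2}}{9}\right)^{2} = \left(\left(120 \left(- \frac{1}{211}\right) - \frac{113}{8}\right) + \frac{\left(-17 + 16\right)^{2}}{9}\right)^{2} = \left(\left(- \frac{120}{211} - \frac{113}{8}\right) + \frac{\left(-1\right)^{2}}{9}\right)^{2} = \left(- \frac{24803}{1688} + \frac{1}{9} \cdot 1\right)^{2} = \left(- \frac{24803}{1688} + \frac{1}{9}\right)^{2} = \left(- \frac{221539}{15192}\right)^{2} = \frac{49079528521}{230796864}$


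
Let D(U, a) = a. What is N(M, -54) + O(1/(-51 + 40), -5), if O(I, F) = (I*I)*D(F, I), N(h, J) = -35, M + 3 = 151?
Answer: -46586/1331 ≈ -35.001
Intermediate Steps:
M = 148 (M = -3 + 151 = 148)
O(I, F) = I**3 (O(I, F) = (I*I)*I = I**2*I = I**3)
N(M, -54) + O(1/(-51 + 40), -5) = -35 + (1/(-51 + 40))**3 = -35 + (1/(-11))**3 = -35 + (-1/11)**3 = -35 - 1/1331 = -46586/1331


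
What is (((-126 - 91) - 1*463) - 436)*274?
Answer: -305784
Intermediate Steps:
(((-126 - 91) - 1*463) - 436)*274 = ((-217 - 463) - 436)*274 = (-680 - 436)*274 = -1116*274 = -305784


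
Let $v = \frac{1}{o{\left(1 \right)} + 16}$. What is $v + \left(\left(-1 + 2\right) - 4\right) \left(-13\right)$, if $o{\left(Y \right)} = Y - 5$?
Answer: $\frac{469}{12} \approx 39.083$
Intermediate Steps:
$o{\left(Y \right)} = -5 + Y$
$v = \frac{1}{12}$ ($v = \frac{1}{\left(-5 + 1\right) + 16} = \frac{1}{-4 + 16} = \frac{1}{12} \approx 0.083333$)
$v + \left(\left(-1 + 2\right) - 4\right) \left(-13\right) = \frac{1}{12} + \left(\left(-1 + 2\right) - 4\right) \left(-13\right) = \frac{1}{12} + \left(1 - 4\right) \left(-13\right) = \frac{1}{12} - -39 = \frac{1}{12} + 39 = \frac{469}{12}$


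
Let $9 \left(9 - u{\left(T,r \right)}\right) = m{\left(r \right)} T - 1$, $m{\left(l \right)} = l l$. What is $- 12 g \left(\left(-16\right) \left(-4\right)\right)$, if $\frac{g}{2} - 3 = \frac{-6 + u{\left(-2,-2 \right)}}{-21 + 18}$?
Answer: $-2560$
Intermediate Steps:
$m{\left(l \right)} = l^{2}$
$u{\left(T,r \right)} = \frac{82}{9} - \frac{T r^{2}}{9}$ ($u{\left(T,r \right)} = 9 - \frac{r^{2} T - 1}{9} = 9 - \frac{T r^{2} - 1}{9} = 9 - \frac{-1 + T r^{2}}{9} = 9 - \left(- \frac{1}{9} + \frac{T r^{2}}{9}\right) = \frac{82}{9} - \frac{T r^{2}}{9}$)
$g = \frac{10}{3}$ ($g = 6 + 2 \frac{-6 + \left(\frac{82}{9} - - \frac{2 \left(-2\right)^{2}}{9}\right)}{-21 + 18} = 6 + 2 \frac{-6 + \left(\frac{82}{9} - \left(- \frac{2}{9}\right) 4\right)}{-3} = 6 + 2 \left(-6 + \left(\frac{82}{9} + \frac{8}{9}\right)\right) \left(- \frac{1}{3}\right) = 6 + 2 \left(-6 + 10\right) \left(- \frac{1}{3}\right) = 6 + 2 \cdot 4 \left(- \frac{1}{3}\right) = 6 + 2 \left(- \frac{4}{3}\right) = 6 - \frac{8}{3} = \frac{10}{3} \approx 3.3333$)
$- 12 g \left(\left(-16\right) \left(-4\right)\right) = \left(-12\right) \frac{10}{3} \left(\left(-16\right) \left(-4\right)\right) = \left(-40\right) 64 = -2560$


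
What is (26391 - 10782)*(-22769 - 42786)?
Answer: -1023247995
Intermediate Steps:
(26391 - 10782)*(-22769 - 42786) = 15609*(-65555) = -1023247995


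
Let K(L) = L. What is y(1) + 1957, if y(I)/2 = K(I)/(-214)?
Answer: 209398/107 ≈ 1957.0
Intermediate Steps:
y(I) = -I/107 (y(I) = 2*(I/(-214)) = 2*(I*(-1/214)) = 2*(-I/214) = -I/107)
y(1) + 1957 = -1/107*1 + 1957 = -1/107 + 1957 = 209398/107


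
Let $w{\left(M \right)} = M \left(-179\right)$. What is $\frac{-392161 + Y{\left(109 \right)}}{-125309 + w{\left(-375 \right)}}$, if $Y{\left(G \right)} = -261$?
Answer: $\frac{196211}{29092} \approx 6.7445$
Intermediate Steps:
$w{\left(M \right)} = - 179 M$
$\frac{-392161 + Y{\left(109 \right)}}{-125309 + w{\left(-375 \right)}} = \frac{-392161 - 261}{-125309 - -67125} = - \frac{392422}{-125309 + 67125} = - \frac{392422}{-58184} = \left(-392422\right) \left(- \frac{1}{58184}\right) = \frac{196211}{29092}$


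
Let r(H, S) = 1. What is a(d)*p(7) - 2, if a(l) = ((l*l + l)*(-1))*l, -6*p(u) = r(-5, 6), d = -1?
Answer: -2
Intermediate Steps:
p(u) = -1/6 (p(u) = -1/6*1 = -1/6)
a(l) = l*(-l - l**2) (a(l) = ((l**2 + l)*(-1))*l = ((l + l**2)*(-1))*l = (-l - l**2)*l = l*(-l - l**2))
a(d)*p(7) - 2 = ((-1)**2*(-1 - 1*(-1)))*(-1/6) - 2 = (1*(-1 + 1))*(-1/6) - 2 = (1*0)*(-1/6) - 2 = 0*(-1/6) - 2 = 0 - 2 = -2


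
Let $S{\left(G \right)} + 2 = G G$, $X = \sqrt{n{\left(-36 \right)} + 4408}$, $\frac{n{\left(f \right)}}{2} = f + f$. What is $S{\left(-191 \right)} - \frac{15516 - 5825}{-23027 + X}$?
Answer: $\frac{19342792119392}{530238465} + \frac{19382 \sqrt{1066}}{530238465} \approx 36479.0$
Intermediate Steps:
$n{\left(f \right)} = 4 f$ ($n{\left(f \right)} = 2 \left(f + f\right) = 2 \cdot 2 f = 4 f$)
$X = 2 \sqrt{1066}$ ($X = \sqrt{4 \left(-36\right) + 4408} = \sqrt{-144 + 4408} = \sqrt{4264} = 2 \sqrt{1066} \approx 65.299$)
$S{\left(G \right)} = -2 + G^{2}$ ($S{\left(G \right)} = -2 + G G = -2 + G^{2}$)
$S{\left(-191 \right)} - \frac{15516 - 5825}{-23027 + X} = \left(-2 + \left(-191\right)^{2}\right) - \frac{15516 - 5825}{-23027 + 2 \sqrt{1066}} = \left(-2 + 36481\right) - \frac{9691}{-23027 + 2 \sqrt{1066}} = 36479 - \frac{9691}{-23027 + 2 \sqrt{1066}}$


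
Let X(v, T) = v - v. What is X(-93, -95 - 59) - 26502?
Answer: -26502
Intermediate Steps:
X(v, T) = 0
X(-93, -95 - 59) - 26502 = 0 - 26502 = -26502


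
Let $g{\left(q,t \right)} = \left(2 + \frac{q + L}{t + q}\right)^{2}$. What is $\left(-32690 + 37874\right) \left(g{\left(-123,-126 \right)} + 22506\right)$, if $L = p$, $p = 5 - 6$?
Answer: $\frac{803970080640}{6889} \approx 1.167 \cdot 10^{8}$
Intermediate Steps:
$p = -1$ ($p = 5 - 6 = -1$)
$L = -1$
$g{\left(q,t \right)} = \left(2 + \frac{-1 + q}{q + t}\right)^{2}$ ($g{\left(q,t \right)} = \left(2 + \frac{q - 1}{t + q}\right)^{2} = \left(2 + \frac{-1 + q}{q + t}\right)^{2}$)
$\left(-32690 + 37874\right) \left(g{\left(-123,-126 \right)} + 22506\right) = \left(-32690 + 37874\right) \left(\frac{\left(-1 + 2 \left(-126\right) + 3 \left(-123\right)\right)^{2}}{\left(-123 - 126\right)^{2}} + 22506\right) = 5184 \left(\frac{\left(-1 - 252 - 369\right)^{2}}{62001} + 22506\right) = 5184 \left(\frac{\left(-622\right)^{2}}{62001} + 22506\right) = 5184 \left(\frac{1}{62001} \cdot 386884 + 22506\right) = 5184 \left(\frac{386884}{62001} + 22506\right) = 5184 \cdot \frac{1395781390}{62001} = \frac{803970080640}{6889}$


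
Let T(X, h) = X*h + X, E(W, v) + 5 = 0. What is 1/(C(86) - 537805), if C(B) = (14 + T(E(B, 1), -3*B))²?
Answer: 1/1149596 ≈ 8.6987e-7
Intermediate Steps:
E(W, v) = -5 (E(W, v) = -5 + 0 = -5)
T(X, h) = X + X*h
C(B) = (9 + 15*B)² (C(B) = (14 - 5*(1 - 3*B))² = (14 + (-5 + 15*B))² = (9 + 15*B)²)
1/(C(86) - 537805) = 1/(9*(3 + 5*86)² - 537805) = 1/(9*(3 + 430)² - 537805) = 1/(9*433² - 537805) = 1/(9*187489 - 537805) = 1/(1687401 - 537805) = 1/1149596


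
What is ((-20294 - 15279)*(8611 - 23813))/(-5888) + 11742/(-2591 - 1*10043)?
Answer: -1708073270465/18597248 ≈ -91846.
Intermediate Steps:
((-20294 - 15279)*(8611 - 23813))/(-5888) + 11742/(-2591 - 1*10043) = -35573*(-15202)*(-1/5888) + 11742/(-2591 - 10043) = 540780746*(-1/5888) + 11742/(-12634) = -270390373/2944 + 11742*(-1/12634) = -270390373/2944 - 5871/6317 = -1708073270465/18597248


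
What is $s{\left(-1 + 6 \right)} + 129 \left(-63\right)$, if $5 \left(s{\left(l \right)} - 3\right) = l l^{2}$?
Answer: $-8099$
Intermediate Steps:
$s{\left(l \right)} = 3 + \frac{l^{3}}{5}$ ($s{\left(l \right)} = 3 + \frac{l l^{2}}{5} = 3 + \frac{l^{3}}{5}$)
$s{\left(-1 + 6 \right)} + 129 \left(-63\right) = \left(3 + \frac{\left(-1 + 6\right)^{3}}{5}\right) + 129 \left(-63\right) = \left(3 + \frac{5^{3}}{5}\right) - 8127 = \left(3 + \frac{1}{5} \cdot 125\right) - 8127 = \left(3 + 25\right) - 8127 = 28 - 8127 = -8099$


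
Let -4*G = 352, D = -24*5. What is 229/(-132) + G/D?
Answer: -661/660 ≈ -1.0015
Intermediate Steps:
D = -120
G = -88 (G = -¼*352 = -88)
229/(-132) + G/D = 229/(-132) - 88/(-120) = 229*(-1/132) - 88*(-1/120) = -229/132 + 11/15 = -661/660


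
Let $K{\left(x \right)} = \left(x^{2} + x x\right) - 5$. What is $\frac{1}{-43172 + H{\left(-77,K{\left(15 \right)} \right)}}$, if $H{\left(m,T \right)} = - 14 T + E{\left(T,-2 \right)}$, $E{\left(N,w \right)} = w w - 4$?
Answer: $- \frac{1}{49402} \approx -2.0242 \cdot 10^{-5}$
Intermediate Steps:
$E{\left(N,w \right)} = -4 + w^{2}$ ($E{\left(N,w \right)} = w^{2} - 4 = -4 + w^{2}$)
$K{\left(x \right)} = -5 + 2 x^{2}$ ($K{\left(x \right)} = \left(x^{2} + x^{2}\right) - 5 = 2 x^{2} - 5 = -5 + 2 x^{2}$)
$H{\left(m,T \right)} = - 14 T$ ($H{\left(m,T \right)} = - 14 T - \left(4 - \left(-2\right)^{2}\right) = - 14 T + \left(-4 + 4\right) = - 14 T + 0 = - 14 T$)
$\frac{1}{-43172 + H{\left(-77,K{\left(15 \right)} \right)}} = \frac{1}{-43172 - 14 \left(-5 + 2 \cdot 15^{2}\right)} = \frac{1}{-43172 - 14 \left(-5 + 2 \cdot 225\right)} = \frac{1}{-43172 - 14 \left(-5 + 450\right)} = \frac{1}{-43172 - 6230} = \frac{1}{-49402} = - \frac{1}{49402}$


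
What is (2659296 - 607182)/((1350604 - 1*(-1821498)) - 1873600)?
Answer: 342019/216417 ≈ 1.5804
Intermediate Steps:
(2659296 - 607182)/((1350604 - 1*(-1821498)) - 1873600) = 2052114/((1350604 + 1821498) - 1873600) = 2052114/(3172102 - 1873600) = 2052114/1298502 = 2052114*(1/1298502) = 342019/216417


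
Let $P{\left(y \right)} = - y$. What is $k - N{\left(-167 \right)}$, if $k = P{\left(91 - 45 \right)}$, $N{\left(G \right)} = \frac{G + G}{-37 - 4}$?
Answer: $- \frac{2220}{41} \approx -54.146$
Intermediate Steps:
$N{\left(G \right)} = - \frac{2 G}{41}$ ($N{\left(G \right)} = \frac{2 G}{-41} = 2 G \left(- \frac{1}{41}\right) = - \frac{2 G}{41}$)
$k = -46$ ($k = - (91 - 45) = \left(-1\right) 46 = -46$)
$k - N{\left(-167 \right)} = -46 - \left(- \frac{2}{41}\right) \left(-167\right) = -46 - \frac{334}{41} = - \frac{2220}{41}$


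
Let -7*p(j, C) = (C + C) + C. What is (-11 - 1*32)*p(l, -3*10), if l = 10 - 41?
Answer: -3870/7 ≈ -552.86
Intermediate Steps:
l = -31
p(j, C) = -3*C/7 (p(j, C) = -((C + C) + C)/7 = -(2*C + C)/7 = -3*C/7)
(-11 - 1*32)*p(l, -3*10) = (-11 - 1*32)*(-(-9)*10/7) = (-11 - 32)*(-3/7*(-30)) = -43*90/7 = -3870/7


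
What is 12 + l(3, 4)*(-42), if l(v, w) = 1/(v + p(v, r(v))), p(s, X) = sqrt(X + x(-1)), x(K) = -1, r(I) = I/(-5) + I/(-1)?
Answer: 93/34 + 21*I*sqrt(115)/34 ≈ 2.7353 + 6.6235*I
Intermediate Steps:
r(I) = -6*I/5 (r(I) = I*(-1/5) + I*(-1) = -I/5 - I = -6*I/5)
p(s, X) = sqrt(-1 + X) (p(s, X) = sqrt(X - 1) = sqrt(-1 + X))
l(v, w) = 1/(v + sqrt(-1 - 6*v/5))
12 + l(3, 4)*(-42) = 12 + (5/(5*3 + sqrt(5)*sqrt(-5 - 6*3)))*(-42) = 12 + (5/(15 + sqrt(5)*sqrt(-5 - 18)))*(-42) = 12 + (5/(15 + sqrt(5)*sqrt(-23)))*(-42) = 12 + (5/(15 + sqrt(5)*(I*sqrt(23))))*(-42) = 12 + (5/(15 + I*sqrt(115)))*(-42) = 12 - 210/(15 + I*sqrt(115))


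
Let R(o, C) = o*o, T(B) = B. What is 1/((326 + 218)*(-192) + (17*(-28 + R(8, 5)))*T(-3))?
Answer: -1/106284 ≈ -9.4088e-6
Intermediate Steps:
R(o, C) = o**2
1/((326 + 218)*(-192) + (17*(-28 + R(8, 5)))*T(-3)) = 1/((326 + 218)*(-192) + (17*(-28 + 8**2))*(-3)) = 1/(544*(-192) + (17*(-28 + 64))*(-3)) = 1/(-104448 + (17*36)*(-3)) = 1/(-104448 + 612*(-3)) = 1/(-104448 - 1836) = 1/(-106284) = -1/106284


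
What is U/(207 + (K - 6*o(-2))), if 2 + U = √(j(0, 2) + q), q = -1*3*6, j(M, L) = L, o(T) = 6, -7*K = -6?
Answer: -14/1203 + 28*I/1203 ≈ -0.011638 + 0.023275*I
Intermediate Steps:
K = 6/7 (K = -⅐*(-6) = 6/7 ≈ 0.85714)
q = -18 (q = -3*6 = -18)
U = -2 + 4*I (U = -2 + √(2 - 18) = -2 + √(-16) = -2 + 4*I ≈ -2.0 + 4.0*I)
U/(207 + (K - 6*o(-2))) = (-2 + 4*I)/(207 + (6/7 - 6*6)) = (-2 + 4*I)/(207 + (6/7 - 36)) = (-2 + 4*I)/(207 - 246/7) = (-2 + 4*I)/(1203/7) = (-2 + 4*I)*(7/1203) = -14/1203 + 28*I/1203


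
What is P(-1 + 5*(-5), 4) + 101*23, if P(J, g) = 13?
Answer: 2336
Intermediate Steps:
P(-1 + 5*(-5), 4) + 101*23 = 13 + 101*23 = 13 + 2323 = 2336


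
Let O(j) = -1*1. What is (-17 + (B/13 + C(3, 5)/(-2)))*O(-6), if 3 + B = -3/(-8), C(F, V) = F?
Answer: 1945/104 ≈ 18.702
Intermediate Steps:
O(j) = -1
B = -21/8 (B = -3 - 3/(-8) = -3 - 3*(-1/8) = -3 + 3/8 = -21/8 ≈ -2.6250)
(-17 + (B/13 + C(3, 5)/(-2)))*O(-6) = (-17 + (-21/8/13 + 3/(-2)))*(-1) = (-17 + (-21/8*1/13 + 3*(-1/2)))*(-1) = (-17 + (-21/104 - 3/2))*(-1) = (-17 - 177/104)*(-1) = -1945/104*(-1) = 1945/104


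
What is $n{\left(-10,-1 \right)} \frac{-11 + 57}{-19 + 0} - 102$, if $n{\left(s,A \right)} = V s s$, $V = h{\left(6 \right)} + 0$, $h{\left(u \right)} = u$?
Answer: $- \frac{29538}{19} \approx -1554.6$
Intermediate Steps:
$V = 6$ ($V = 6 + 0 = 6$)
$n{\left(s,A \right)} = 6 s^{2}$ ($n{\left(s,A \right)} = 6 s s = 6 s^{2}$)
$n{\left(-10,-1 \right)} \frac{-11 + 57}{-19 + 0} - 102 = 6 \left(-10\right)^{2} \frac{-11 + 57}{-19 + 0} - 102 = 6 \cdot 100 \frac{46}{-19} - 102 = 600 \cdot 46 \left(- \frac{1}{19}\right) - 102 = 600 \left(- \frac{46}{19}\right) - 102 = - \frac{27600}{19} - 102 = - \frac{29538}{19}$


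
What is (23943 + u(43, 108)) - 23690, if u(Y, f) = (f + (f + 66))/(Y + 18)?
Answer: 15715/61 ≈ 257.62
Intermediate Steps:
u(Y, f) = (66 + 2*f)/(18 + Y) (u(Y, f) = (f + (66 + f))/(18 + Y) = (66 + 2*f)/(18 + Y))
(23943 + u(43, 108)) - 23690 = (23943 + 2*(33 + 108)/(18 + 43)) - 23690 = (23943 + 2*141/61) - 23690 = (23943 + 2*(1/61)*141) - 23690 = (23943 + 282/61) - 23690 = 1460805/61 - 23690 = 15715/61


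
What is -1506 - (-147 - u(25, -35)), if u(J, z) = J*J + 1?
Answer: -733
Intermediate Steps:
u(J, z) = 1 + J² (u(J, z) = J² + 1 = 1 + J²)
-1506 - (-147 - u(25, -35)) = -1506 - (-147 - (1 + 25²)) = -1506 - (-147 - (1 + 625)) = -1506 - (-147 - 1*626) = -1506 - (-147 - 626) = -1506 - 1*(-773) = -1506 + 773 = -733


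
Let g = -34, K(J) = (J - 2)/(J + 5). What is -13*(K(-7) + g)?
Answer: 767/2 ≈ 383.50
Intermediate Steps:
K(J) = (-2 + J)/(5 + J)
-13*(K(-7) + g) = -13*((-2 - 7)/(5 - 7) - 34) = -13*(-9/(-2) - 34) = -13*(-½*(-9) - 34) = -13*(9/2 - 34) = -13*(-59/2) = 767/2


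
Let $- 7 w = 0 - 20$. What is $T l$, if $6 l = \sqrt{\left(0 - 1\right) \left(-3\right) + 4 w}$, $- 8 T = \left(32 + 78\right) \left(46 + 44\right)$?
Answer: $- \frac{825 \sqrt{707}}{28} \approx -783.44$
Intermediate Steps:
$w = \frac{20}{7}$ ($w = - \frac{0 - 20}{7} = \left(- \frac{1}{7}\right) \left(-20\right) = \frac{20}{7} \approx 2.8571$)
$T = - \frac{2475}{2}$ ($T = - \frac{\left(32 + 78\right) \left(46 + 44\right)}{8} = - \frac{110 \cdot 90}{8} = \left(- \frac{1}{8}\right) 9900 = - \frac{2475}{2} \approx -1237.5$)
$l = \frac{\sqrt{707}}{42}$ ($l = \frac{\sqrt{\left(0 - 1\right) \left(-3\right) + 4 \cdot \frac{20}{7}}}{6} = \frac{\sqrt{\left(-1\right) \left(-3\right) + \frac{80}{7}}}{6} = \frac{\sqrt{3 + \frac{80}{7}}}{6} = \frac{\sqrt{\frac{101}{7}}}{6} = \frac{\frac{1}{7} \sqrt{707}}{6} = \frac{\sqrt{707}}{42} \approx 0.63308$)
$T l = - \frac{2475 \frac{\sqrt{707}}{42}}{2} = - \frac{825 \sqrt{707}}{28}$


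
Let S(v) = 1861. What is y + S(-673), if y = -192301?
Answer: -190440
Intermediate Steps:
y + S(-673) = -192301 + 1861 = -190440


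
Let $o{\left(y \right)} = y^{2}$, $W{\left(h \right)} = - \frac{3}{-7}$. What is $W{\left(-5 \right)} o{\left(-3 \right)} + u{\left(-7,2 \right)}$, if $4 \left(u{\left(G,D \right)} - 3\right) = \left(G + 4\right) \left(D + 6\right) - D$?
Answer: $\frac{5}{14} \approx 0.35714$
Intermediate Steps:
$W{\left(h \right)} = \frac{3}{7}$ ($W{\left(h \right)} = \left(-3\right) \left(- \frac{1}{7}\right) = \frac{3}{7}$)
$u{\left(G,D \right)} = 3 - \frac{D}{4} + \frac{\left(4 + G\right) \left(6 + D\right)}{4}$ ($u{\left(G,D \right)} = 3 + \frac{\left(G + 4\right) \left(D + 6\right) - D}{4} = 3 + \frac{\left(4 + G\right) \left(6 + D\right) - D}{4} = 3 + \frac{- D + \left(4 + G\right) \left(6 + D\right)}{4} = 3 - \left(\frac{D}{4} - \frac{\left(4 + G\right) \left(6 + D\right)}{4}\right) = 3 - \frac{D}{4} + \frac{\left(4 + G\right) \left(6 + D\right)}{4}$)
$W{\left(-5 \right)} o{\left(-3 \right)} + u{\left(-7,2 \right)} = \frac{3 \left(-3\right)^{2}}{7} + \left(9 + \frac{3}{2} \left(-7\right) + \frac{3}{4} \cdot 2 + \frac{1}{4} \cdot 2 \left(-7\right)\right) = \frac{3}{7} \cdot 9 + \left(9 - \frac{21}{2} + \frac{3}{2} - \frac{7}{2}\right) = \frac{27}{7} - \frac{7}{2} = \frac{5}{14}$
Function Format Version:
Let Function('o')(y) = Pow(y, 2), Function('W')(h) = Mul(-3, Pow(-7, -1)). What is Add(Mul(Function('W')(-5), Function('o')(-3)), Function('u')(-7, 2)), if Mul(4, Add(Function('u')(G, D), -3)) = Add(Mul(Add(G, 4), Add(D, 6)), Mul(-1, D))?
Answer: Rational(5, 14) ≈ 0.35714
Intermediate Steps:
Function('W')(h) = Rational(3, 7) (Function('W')(h) = Mul(-3, Rational(-1, 7)) = Rational(3, 7))
Function('u')(G, D) = Add(3, Mul(Rational(-1, 4), D), Mul(Rational(1, 4), Add(4, G), Add(6, D))) (Function('u')(G, D) = Add(3, Mul(Rational(1, 4), Add(Mul(Add(G, 4), Add(D, 6)), Mul(-1, D)))) = Add(3, Mul(Rational(1, 4), Add(Mul(Add(4, G), Add(6, D)), Mul(-1, D)))) = Add(3, Mul(Rational(1, 4), Add(Mul(-1, D), Mul(Add(4, G), Add(6, D))))) = Add(3, Add(Mul(Rational(-1, 4), D), Mul(Rational(1, 4), Add(4, G), Add(6, D)))) = Add(3, Mul(Rational(-1, 4), D), Mul(Rational(1, 4), Add(4, G), Add(6, D))))
Add(Mul(Function('W')(-5), Function('o')(-3)), Function('u')(-7, 2)) = Add(Mul(Rational(3, 7), Pow(-3, 2)), Add(9, Mul(Rational(3, 2), -7), Mul(Rational(3, 4), 2), Mul(Rational(1, 4), 2, -7))) = Add(Mul(Rational(3, 7), 9), Add(9, Rational(-21, 2), Rational(3, 2), Rational(-7, 2))) = Add(Rational(27, 7), Rational(-7, 2)) = Rational(5, 14)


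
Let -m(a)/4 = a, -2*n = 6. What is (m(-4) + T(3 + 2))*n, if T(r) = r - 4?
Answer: -51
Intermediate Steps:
n = -3 (n = -½*6 = -3)
m(a) = -4*a
T(r) = -4 + r
(m(-4) + T(3 + 2))*n = (-4*(-4) + (-4 + (3 + 2)))*(-3) = (16 + (-4 + 5))*(-3) = (16 + 1)*(-3) = 17*(-3) = -51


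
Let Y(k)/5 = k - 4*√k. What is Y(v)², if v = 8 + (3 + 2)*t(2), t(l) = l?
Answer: 15300 - 10800*√2 ≈ 26.494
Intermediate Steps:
v = 18 (v = 8 + (3 + 2)*2 = 8 + 5*2 = 8 + 10 = 18)
Y(k) = -20*√k + 5*k (Y(k) = 5*(k - 4*√k) = -20*√k + 5*k)
Y(v)² = (-60*√2 + 5*18)² = (-60*√2 + 90)² = (90 - 60*√2)²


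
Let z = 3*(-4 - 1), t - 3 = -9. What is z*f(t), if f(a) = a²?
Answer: -540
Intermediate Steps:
t = -6 (t = 3 - 9 = -6)
z = -15 (z = 3*(-5) = -15)
z*f(t) = -15*(-6)² = -15*36 = -540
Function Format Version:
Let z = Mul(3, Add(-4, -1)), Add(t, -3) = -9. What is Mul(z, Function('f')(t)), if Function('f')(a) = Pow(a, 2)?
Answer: -540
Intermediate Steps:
t = -6 (t = Add(3, -9) = -6)
z = -15 (z = Mul(3, -5) = -15)
Mul(z, Function('f')(t)) = Mul(-15, Pow(-6, 2)) = Mul(-15, 36) = -540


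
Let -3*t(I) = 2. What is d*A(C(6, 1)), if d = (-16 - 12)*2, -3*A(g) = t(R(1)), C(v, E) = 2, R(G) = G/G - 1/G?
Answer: -112/9 ≈ -12.444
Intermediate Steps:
R(G) = 1 - 1/G
t(I) = -⅔ (t(I) = -⅓*2 = -⅔)
A(g) = 2/9 (A(g) = -⅓*(-⅔) = 2/9)
d = -56 (d = -28*2 = -56)
d*A(C(6, 1)) = -56*2/9 = -112/9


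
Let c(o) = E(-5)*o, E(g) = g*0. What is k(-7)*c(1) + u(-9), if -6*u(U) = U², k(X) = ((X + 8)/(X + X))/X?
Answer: -27/2 ≈ -13.500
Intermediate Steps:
E(g) = 0
c(o) = 0 (c(o) = 0*o = 0)
k(X) = (8 + X)/(2*X²) (k(X) = ((8 + X)/((2*X)))/X = ((8 + X)*(1/(2*X)))/X = ((8 + X)/(2*X))/X = (8 + X)/(2*X²))
u(U) = -U²/6
k(-7)*c(1) + u(-9) = ((½)*(8 - 7)/(-7)²)*0 - ⅙*(-9)² = ((½)*(1/49)*1)*0 - ⅙*81 = (1/98)*0 - 27/2 = 0 - 27/2 = -27/2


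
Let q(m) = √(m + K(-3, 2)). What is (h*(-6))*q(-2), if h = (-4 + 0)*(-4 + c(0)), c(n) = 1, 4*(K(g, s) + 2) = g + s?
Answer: -36*I*√17 ≈ -148.43*I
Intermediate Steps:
K(g, s) = -2 + g/4 + s/4 (K(g, s) = -2 + (g + s)/4 = -2 + (g/4 + s/4) = -2 + g/4 + s/4)
q(m) = √(-9/4 + m) (q(m) = √(m + (-2 + (¼)*(-3) + (¼)*2)) = √(m + (-2 - ¾ + ½)) = √(m - 9/4) = √(-9/4 + m))
h = 12 (h = (-4 + 0)*(-4 + 1) = -4*(-3) = 12)
(h*(-6))*q(-2) = (12*(-6))*(√(-9 + 4*(-2))/2) = -36*√(-9 - 8) = -36*√(-17) = -36*I*√17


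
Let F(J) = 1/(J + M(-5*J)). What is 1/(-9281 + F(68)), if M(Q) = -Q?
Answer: -408/3786647 ≈ -0.00010775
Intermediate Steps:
F(J) = 1/(6*J) (F(J) = 1/(J - (-5)*J) = 1/(J + 5*J) = 1/(6*J))
1/(-9281 + F(68)) = 1/(-9281 + (1/6)/68) = 1/(-9281 + (1/6)*(1/68)) = 1/(-9281 + 1/408) = 1/(-3786647/408) = -408/3786647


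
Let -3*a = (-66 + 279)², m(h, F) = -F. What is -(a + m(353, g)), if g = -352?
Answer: 14771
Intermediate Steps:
a = -15123 (a = -(-66 + 279)²/3 = -⅓*213² = -⅓*45369 = -15123)
-(a + m(353, g)) = -(-15123 - 1*(-352)) = -(-15123 + 352) = -1*(-14771) = 14771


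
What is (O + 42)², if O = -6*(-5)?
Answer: 5184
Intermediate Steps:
O = 30
(O + 42)² = (30 + 42)² = 72² = 5184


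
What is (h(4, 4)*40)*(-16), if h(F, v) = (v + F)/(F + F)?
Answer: -640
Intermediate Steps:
h(F, v) = (F + v)/(2*F) (h(F, v) = (F + v)/((2*F)) = (F + v)*(1/(2*F)) = (F + v)/(2*F))
(h(4, 4)*40)*(-16) = (((½)*(4 + 4)/4)*40)*(-16) = (((½)*(¼)*8)*40)*(-16) = (1*40)*(-16) = 40*(-16) = -640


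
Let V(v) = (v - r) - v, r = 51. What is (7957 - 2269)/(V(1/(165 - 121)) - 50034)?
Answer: -632/5565 ≈ -0.11357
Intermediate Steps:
V(v) = -51 (V(v) = (v - 1*51) - v = (v - 51) - v = (-51 + v) - v = -51)
(7957 - 2269)/(V(1/(165 - 121)) - 50034) = (7957 - 2269)/(-51 - 50034) = 5688/(-50085) = 5688*(-1/50085) = -632/5565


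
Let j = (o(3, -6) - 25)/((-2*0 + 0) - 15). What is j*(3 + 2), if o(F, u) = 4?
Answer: 7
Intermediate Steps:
j = 7/5 (j = (4 - 25)/((-2*0 + 0) - 15) = -21/((0 + 0) - 15) = -21/(0 - 15) = -21/(-15) = -21*(-1/15) = 7/5 ≈ 1.4000)
j*(3 + 2) = 7*(3 + 2)/5 = (7/5)*5 = 7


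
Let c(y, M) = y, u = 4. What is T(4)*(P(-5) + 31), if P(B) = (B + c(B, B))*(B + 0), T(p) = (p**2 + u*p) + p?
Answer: 2916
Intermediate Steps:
T(p) = p**2 + 5*p (T(p) = (p**2 + 4*p) + p = p**2 + 5*p)
P(B) = 2*B**2 (P(B) = (B + B)*(B + 0) = (2*B)*B = 2*B**2)
T(4)*(P(-5) + 31) = (4*(5 + 4))*(2*(-5)**2 + 31) = (4*9)*(2*25 + 31) = 36*(50 + 31) = 36*81 = 2916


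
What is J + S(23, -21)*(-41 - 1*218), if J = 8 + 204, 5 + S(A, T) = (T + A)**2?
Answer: 471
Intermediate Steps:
S(A, T) = -5 + (A + T)**2 (S(A, T) = -5 + (T + A)**2 = -5 + (A + T)**2)
J = 212
J + S(23, -21)*(-41 - 1*218) = 212 + (-5 + (23 - 21)**2)*(-41 - 1*218) = 212 + (-5 + 2**2)*(-41 - 218) = 212 + (-5 + 4)*(-259) = 212 - 1*(-259) = 212 + 259 = 471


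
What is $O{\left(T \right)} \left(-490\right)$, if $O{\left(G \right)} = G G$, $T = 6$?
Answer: $-17640$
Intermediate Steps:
$O{\left(G \right)} = G^{2}$
$O{\left(T \right)} \left(-490\right) = 6^{2} \left(-490\right) = 36 \left(-490\right) = -17640$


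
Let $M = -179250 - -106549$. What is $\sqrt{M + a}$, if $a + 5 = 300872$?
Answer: $\sqrt{228166} \approx 477.67$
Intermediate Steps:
$a = 300867$ ($a = -5 + 300872 = 300867$)
$M = -72701$ ($M = -179250 + 106549 = -72701$)
$\sqrt{M + a} = \sqrt{-72701 + 300867} = \sqrt{228166}$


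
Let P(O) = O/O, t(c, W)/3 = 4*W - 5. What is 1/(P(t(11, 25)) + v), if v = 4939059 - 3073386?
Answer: 1/1865674 ≈ 5.3600e-7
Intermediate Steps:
v = 1865673
t(c, W) = -15 + 12*W (t(c, W) = 3*(4*W - 5) = 3*(-5 + 4*W) = -15 + 12*W)
P(O) = 1
1/(P(t(11, 25)) + v) = 1/(1 + 1865673) = 1/1865674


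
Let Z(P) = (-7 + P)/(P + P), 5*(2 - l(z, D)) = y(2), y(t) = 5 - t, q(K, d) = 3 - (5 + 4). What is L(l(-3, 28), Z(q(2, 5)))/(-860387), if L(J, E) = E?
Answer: -13/10324644 ≈ -1.2591e-6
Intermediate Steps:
q(K, d) = -6 (q(K, d) = 3 - 1*9 = 3 - 9 = -6)
l(z, D) = 7/5 (l(z, D) = 2 - (5 - 1*2)/5 = 2 - (5 - 2)/5 = 2 - ⅕*3 = 2 - ⅗ = 7/5)
Z(P) = (-7 + P)/(2*P) (Z(P) = (-7 + P)/((2*P)) = (-7 + P)*(1/(2*P)) = (-7 + P)/(2*P))
L(l(-3, 28), Z(q(2, 5)))/(-860387) = ((½)*(-7 - 6)/(-6))/(-860387) = ((½)*(-⅙)*(-13))*(-1/860387) = (13/12)*(-1/860387) = -13/10324644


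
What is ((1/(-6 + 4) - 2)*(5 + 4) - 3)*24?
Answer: -612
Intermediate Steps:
((1/(-6 + 4) - 2)*(5 + 4) - 3)*24 = ((1/(-2) - 2)*9 - 3)*24 = ((-½ - 2)*9 - 3)*24 = (-5/2*9 - 3)*24 = (-45/2 - 3)*24 = -51/2*24 = -612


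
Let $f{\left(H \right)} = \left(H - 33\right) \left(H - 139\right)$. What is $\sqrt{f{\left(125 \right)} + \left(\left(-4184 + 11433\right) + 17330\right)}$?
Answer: $\sqrt{23291} \approx 152.61$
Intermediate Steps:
$f{\left(H \right)} = \left(-139 + H\right) \left(-33 + H\right)$ ($f{\left(H \right)} = \left(-33 + H\right) \left(-139 + H\right) = \left(-139 + H\right) \left(-33 + H\right)$)
$\sqrt{f{\left(125 \right)} + \left(\left(-4184 + 11433\right) + 17330\right)} = \sqrt{\left(4587 + 125^{2} - 21500\right) + \left(\left(-4184 + 11433\right) + 17330\right)} = \sqrt{\left(4587 + 15625 - 21500\right) + \left(7249 + 17330\right)} = \sqrt{-1288 + 24579} = \sqrt{23291}$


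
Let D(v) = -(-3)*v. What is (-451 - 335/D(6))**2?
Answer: 71453209/324 ≈ 2.2053e+5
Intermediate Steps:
D(v) = 3*v
(-451 - 335/D(6))**2 = (-451 - 335/(3*6))**2 = (-451 - 335/18)**2 = (-8453/18)**2 = 71453209/324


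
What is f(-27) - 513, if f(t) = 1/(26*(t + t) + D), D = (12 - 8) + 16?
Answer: -709993/1384 ≈ -513.00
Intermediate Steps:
D = 20 (D = 4 + 16 = 20)
f(t) = 1/(20 + 52*t) (f(t) = 1/(26*(t + t) + 20) = 1/(26*(2*t) + 20) = 1/(52*t + 20) = 1/(20 + 52*t))
f(-27) - 513 = 1/(4*(5 + 13*(-27))) - 513 = 1/(4*(5 - 351)) - 513 = (¼)/(-346) - 513 = (¼)*(-1/346) - 513 = -1/1384 - 513 = -709993/1384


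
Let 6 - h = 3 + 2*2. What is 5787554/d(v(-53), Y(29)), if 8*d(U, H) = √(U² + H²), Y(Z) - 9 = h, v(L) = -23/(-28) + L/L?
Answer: 1296412096*√52777/52777 ≈ 5.6431e+6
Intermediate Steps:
h = -1 (h = 6 - (3 + 2*2) = 6 - (3 + 4) = 6 - 1*7 = 6 - 7 = -1)
v(L) = 51/28 (v(L) = -23*(-1/28) + 1 = 23/28 + 1 = 51/28)
Y(Z) = 8 (Y(Z) = 9 - 1 = 8)
d(U, H) = √(H² + U²)/8 (d(U, H) = √(U² + H²)/8 = √(H² + U²)/8)
5787554/d(v(-53), Y(29)) = 5787554/((√(8² + (51/28)²)/8)) = 5787554/((√(64 + 2601/784)/8)) = 5787554/((√(52777/784)/8)) = 5787554/(((√52777/28)/8)) = 5787554/((√52777/224)) = 5787554*(224*√52777/52777) = 1296412096*√52777/52777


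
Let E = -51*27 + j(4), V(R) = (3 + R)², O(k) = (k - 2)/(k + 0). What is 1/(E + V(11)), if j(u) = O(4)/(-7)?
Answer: -14/16535 ≈ -0.00084669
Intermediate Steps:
O(k) = (-2 + k)/k
j(u) = -1/14 (j(u) = ((-2 + 4)/4)/(-7) = ((¼)*2)*(-⅐) = (½)*(-⅐) = -1/14)
E = -19279/14 (E = -51*27 - 1/14 = -1377 - 1/14 = -19279/14 ≈ -1377.1)
1/(E + V(11)) = 1/(-19279/14 + (3 + 11)²) = 1/(-19279/14 + 14²) = 1/(-19279/14 + 196) = 1/(-16535/14) = -14/16535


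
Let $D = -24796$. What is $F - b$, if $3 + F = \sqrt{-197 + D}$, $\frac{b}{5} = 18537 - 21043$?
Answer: $12527 + 3 i \sqrt{2777} \approx 12527.0 + 158.09 i$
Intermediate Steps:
$b = -12530$ ($b = 5 \left(18537 - 21043\right) = 5 \left(-2506\right) = -12530$)
$F = -3 + 3 i \sqrt{2777}$ ($F = -3 + \sqrt{-197 - 24796} = -3 + \sqrt{-24993} = -3 + 3 i \sqrt{2777} \approx -3.0 + 158.09 i$)
$F - b = \left(-3 + 3 i \sqrt{2777}\right) - -12530 = \left(-3 + 3 i \sqrt{2777}\right) + 12530 = 12527 + 3 i \sqrt{2777}$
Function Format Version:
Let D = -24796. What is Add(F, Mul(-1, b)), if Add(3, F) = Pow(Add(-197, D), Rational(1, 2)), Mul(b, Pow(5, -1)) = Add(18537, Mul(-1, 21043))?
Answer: Add(12527, Mul(3, I, Pow(2777, Rational(1, 2)))) ≈ Add(12527., Mul(158.09, I))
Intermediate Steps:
b = -12530 (b = Mul(5, Add(18537, Mul(-1, 21043))) = Mul(5, Add(18537, -21043)) = Mul(5, -2506) = -12530)
F = Add(-3, Mul(3, I, Pow(2777, Rational(1, 2)))) (F = Add(-3, Pow(Add(-197, -24796), Rational(1, 2))) = Add(-3, Pow(-24993, Rational(1, 2))) = Add(-3, Mul(3, I, Pow(2777, Rational(1, 2)))) ≈ Add(-3.0000, Mul(158.09, I)))
Add(F, Mul(-1, b)) = Add(Add(-3, Mul(3, I, Pow(2777, Rational(1, 2)))), Mul(-1, -12530)) = Add(Add(-3, Mul(3, I, Pow(2777, Rational(1, 2)))), 12530) = Add(12527, Mul(3, I, Pow(2777, Rational(1, 2))))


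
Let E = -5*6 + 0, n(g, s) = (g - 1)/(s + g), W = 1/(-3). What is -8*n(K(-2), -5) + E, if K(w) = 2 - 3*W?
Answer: -22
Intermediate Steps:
W = -⅓ (W = 1*(-⅓) = -⅓ ≈ -0.33333)
K(w) = 3 (K(w) = 2 - 3*(-⅓) = 2 + 1 = 3)
n(g, s) = (-1 + g)/(g + s)
E = -30 (E = -30 + 0 = -30)
-8*n(K(-2), -5) + E = -8*(-1 + 3)/(3 - 5) - 30 = -8*2/(-2) - 30 = -(-4)*2 - 30 = -8*(-1) - 30 = 8 - 30 = -22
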